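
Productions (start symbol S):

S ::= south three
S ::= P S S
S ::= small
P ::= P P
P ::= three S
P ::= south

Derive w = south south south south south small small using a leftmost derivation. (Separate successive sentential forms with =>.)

S => P S S => P P S S => P P P S S => P P P P S S => P P P P P S S => south P P P P S S => south south P P P S S => south south south P P S S => south south south south P S S => south south south south south S S => south south south south south small S => south south south south south small small

S => P S S   [S ::= P S S]
P S S => P P S S   [P ::= P P]
P P S S => P P P S S   [P ::= P P]
P P P S S => P P P P S S   [P ::= P P]
P P P P S S => P P P P P S S   [P ::= P P]
P P P P P S S => south P P P P S S   [P ::= south]
south P P P P S S => south south P P P S S   [P ::= south]
south south P P P S S => south south south P P S S   [P ::= south]
south south south P P S S => south south south south P S S   [P ::= south]
south south south south P S S => south south south south south S S   [P ::= south]
south south south south south S S => south south south south south small S   [S ::= small]
south south south south south small S => south south south south south small small   [S ::= small]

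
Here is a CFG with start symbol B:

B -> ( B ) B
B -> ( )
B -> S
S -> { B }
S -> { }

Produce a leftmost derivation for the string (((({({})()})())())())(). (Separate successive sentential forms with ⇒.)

B⇒(B)B⇒((B)B)B⇒(((B)B)B)B⇒((((B)B)B)B)B⇒((((S)B)B)B)B⇒(((({B})B)B)B)B⇒(((({(B)B})B)B)B)B⇒(((({(S)B})B)B)B)B⇒(((({({})B})B)B)B)B⇒(((({({})()})B)B)B)B⇒(((({({})()})())B)B)B⇒(((({({})()})())())B)B⇒(((({({})()})())())())B⇒(((({({})()})())())())()

B ⇒ (B)B   [B -> ( B ) B]
(B)B ⇒ ((B)B)B   [B -> ( B ) B]
((B)B)B ⇒ (((B)B)B)B   [B -> ( B ) B]
(((B)B)B)B ⇒ ((((B)B)B)B)B   [B -> ( B ) B]
((((B)B)B)B)B ⇒ ((((S)B)B)B)B   [B -> S]
((((S)B)B)B)B ⇒ (((({B})B)B)B)B   [S -> { B }]
(((({B})B)B)B)B ⇒ (((({(B)B})B)B)B)B   [B -> ( B ) B]
(((({(B)B})B)B)B)B ⇒ (((({(S)B})B)B)B)B   [B -> S]
(((({(S)B})B)B)B)B ⇒ (((({({})B})B)B)B)B   [S -> { }]
(((({({})B})B)B)B)B ⇒ (((({({})()})B)B)B)B   [B -> ( )]
(((({({})()})B)B)B)B ⇒ (((({({})()})())B)B)B   [B -> ( )]
(((({({})()})())B)B)B ⇒ (((({({})()})())())B)B   [B -> ( )]
(((({({})()})())())B)B ⇒ (((({({})()})())())())B   [B -> ( )]
(((({({})()})())())())B ⇒ (((({({})()})())())())()   [B -> ( )]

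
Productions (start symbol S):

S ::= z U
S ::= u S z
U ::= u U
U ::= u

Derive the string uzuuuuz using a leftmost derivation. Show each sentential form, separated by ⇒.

S⇒uSz⇒uzUz⇒uzuUz⇒uzuuUz⇒uzuuuUz⇒uzuuuuz

S ⇒ uSz   [S ::= u S z]
uSz ⇒ uzUz   [S ::= z U]
uzUz ⇒ uzuUz   [U ::= u U]
uzuUz ⇒ uzuuUz   [U ::= u U]
uzuuUz ⇒ uzuuuUz   [U ::= u U]
uzuuuUz ⇒ uzuuuuz   [U ::= u]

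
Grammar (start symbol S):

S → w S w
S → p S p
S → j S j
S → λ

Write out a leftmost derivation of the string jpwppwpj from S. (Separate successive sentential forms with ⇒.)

S ⇒ jSj ⇒ jpSpj ⇒ jpwSwpj ⇒ jpwpSpwpj ⇒ jpwppwpj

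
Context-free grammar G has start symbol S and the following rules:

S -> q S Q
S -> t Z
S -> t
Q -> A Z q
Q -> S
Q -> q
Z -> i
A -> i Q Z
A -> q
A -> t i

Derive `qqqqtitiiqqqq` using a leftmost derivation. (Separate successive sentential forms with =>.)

S => qSQ   [S -> q S Q]
qSQ => qqSQQ   [S -> q S Q]
qqSQQ => qqqSQQQ   [S -> q S Q]
qqqSQQQ => qqqqSQQQQ   [S -> q S Q]
qqqqSQQQQ => qqqqtZQQQQ   [S -> t Z]
qqqqtZQQQQ => qqqqtiQQQQ   [Z -> i]
qqqqtiQQQQ => qqqqtiAZqQQQ   [Q -> A Z q]
qqqqtiAZqQQQ => qqqqtitiZqQQQ   [A -> t i]
qqqqtitiZqQQQ => qqqqtitiiqQQQ   [Z -> i]
qqqqtitiiqQQQ => qqqqtitiiqqQQ   [Q -> q]
qqqqtitiiqqQQ => qqqqtitiiqqqQ   [Q -> q]
qqqqtitiiqqqQ => qqqqtitiiqqqq   [Q -> q]

S => qSQ => qqSQQ => qqqSQQQ => qqqqSQQQQ => qqqqtZQQQQ => qqqqtiQQQQ => qqqqtiAZqQQQ => qqqqtitiZqQQQ => qqqqtitiiqQQQ => qqqqtitiiqqQQ => qqqqtitiiqqqQ => qqqqtitiiqqqq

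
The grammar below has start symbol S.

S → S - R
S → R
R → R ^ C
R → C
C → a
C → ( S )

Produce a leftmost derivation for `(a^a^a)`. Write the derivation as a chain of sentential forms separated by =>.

S => R => C => (S) => (R) => (R^C) => (R^C^C) => (C^C^C) => (a^C^C) => (a^a^C) => (a^a^a)

S => R   [S → R]
R => C   [R → C]
C => (S)   [C → ( S )]
(S) => (R)   [S → R]
(R) => (R^C)   [R → R ^ C]
(R^C) => (R^C^C)   [R → R ^ C]
(R^C^C) => (C^C^C)   [R → C]
(C^C^C) => (a^C^C)   [C → a]
(a^C^C) => (a^a^C)   [C → a]
(a^a^C) => (a^a^a)   [C → a]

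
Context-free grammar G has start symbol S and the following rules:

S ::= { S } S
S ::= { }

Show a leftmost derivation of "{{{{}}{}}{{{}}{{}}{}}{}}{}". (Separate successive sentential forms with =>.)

S => {S}S => {{S}S}S => {{{S}S}S}S => {{{{}}S}S}S => {{{{}}{}}S}S => {{{{}}{}}{S}S}S => {{{{}}{}}{{S}S}S}S => {{{{}}{}}{{{}}S}S}S => {{{{}}{}}{{{}}{S}S}S}S => {{{{}}{}}{{{}}{{}}S}S}S => {{{{}}{}}{{{}}{{}}{}}S}S => {{{{}}{}}{{{}}{{}}{}}{}}S => {{{{}}{}}{{{}}{{}}{}}{}}{}

S => {S}S   [S ::= { S } S]
{S}S => {{S}S}S   [S ::= { S } S]
{{S}S}S => {{{S}S}S}S   [S ::= { S } S]
{{{S}S}S}S => {{{{}}S}S}S   [S ::= { }]
{{{{}}S}S}S => {{{{}}{}}S}S   [S ::= { }]
{{{{}}{}}S}S => {{{{}}{}}{S}S}S   [S ::= { S } S]
{{{{}}{}}{S}S}S => {{{{}}{}}{{S}S}S}S   [S ::= { S } S]
{{{{}}{}}{{S}S}S}S => {{{{}}{}}{{{}}S}S}S   [S ::= { }]
{{{{}}{}}{{{}}S}S}S => {{{{}}{}}{{{}}{S}S}S}S   [S ::= { S } S]
{{{{}}{}}{{{}}{S}S}S}S => {{{{}}{}}{{{}}{{}}S}S}S   [S ::= { }]
{{{{}}{}}{{{}}{{}}S}S}S => {{{{}}{}}{{{}}{{}}{}}S}S   [S ::= { }]
{{{{}}{}}{{{}}{{}}{}}S}S => {{{{}}{}}{{{}}{{}}{}}{}}S   [S ::= { }]
{{{{}}{}}{{{}}{{}}{}}{}}S => {{{{}}{}}{{{}}{{}}{}}{}}{}   [S ::= { }]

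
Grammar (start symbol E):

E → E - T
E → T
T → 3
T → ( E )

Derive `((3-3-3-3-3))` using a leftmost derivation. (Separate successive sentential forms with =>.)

E=>T=>(E)=>(T)=>((E))=>((E-T))=>((E-T-T))=>((E-T-T-T))=>((E-T-T-T-T))=>((T-T-T-T-T))=>((3-T-T-T-T))=>((3-3-T-T-T))=>((3-3-3-T-T))=>((3-3-3-3-T))=>((3-3-3-3-3))

E => T   [E → T]
T => (E)   [T → ( E )]
(E) => (T)   [E → T]
(T) => ((E))   [T → ( E )]
((E)) => ((E-T))   [E → E - T]
((E-T)) => ((E-T-T))   [E → E - T]
((E-T-T)) => ((E-T-T-T))   [E → E - T]
((E-T-T-T)) => ((E-T-T-T-T))   [E → E - T]
((E-T-T-T-T)) => ((T-T-T-T-T))   [E → T]
((T-T-T-T-T)) => ((3-T-T-T-T))   [T → 3]
((3-T-T-T-T)) => ((3-3-T-T-T))   [T → 3]
((3-3-T-T-T)) => ((3-3-3-T-T))   [T → 3]
((3-3-3-T-T)) => ((3-3-3-3-T))   [T → 3]
((3-3-3-3-T)) => ((3-3-3-3-3))   [T → 3]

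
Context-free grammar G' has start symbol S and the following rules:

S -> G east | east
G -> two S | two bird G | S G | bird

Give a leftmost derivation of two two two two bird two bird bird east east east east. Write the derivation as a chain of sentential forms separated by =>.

S => G east => two S east => two G east east => two two S east east => two two G east east east => two two two S east east east => two two two G east east east east => two two two two bird G east east east east => two two two two bird two bird G east east east east => two two two two bird two bird bird east east east east

S => G east   [S -> G east]
G east => two S east   [G -> two S]
two S east => two G east east   [S -> G east]
two G east east => two two S east east   [G -> two S]
two two S east east => two two G east east east   [S -> G east]
two two G east east east => two two two S east east east   [G -> two S]
two two two S east east east => two two two G east east east east   [S -> G east]
two two two G east east east east => two two two two bird G east east east east   [G -> two bird G]
two two two two bird G east east east east => two two two two bird two bird G east east east east   [G -> two bird G]
two two two two bird two bird G east east east east => two two two two bird two bird bird east east east east   [G -> bird]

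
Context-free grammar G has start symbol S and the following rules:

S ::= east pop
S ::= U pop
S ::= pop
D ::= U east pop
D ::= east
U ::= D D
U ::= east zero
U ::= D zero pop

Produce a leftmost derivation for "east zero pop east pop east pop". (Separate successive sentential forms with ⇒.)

S ⇒ U pop ⇒ D D pop ⇒ U east pop D pop ⇒ D zero pop east pop D pop ⇒ east zero pop east pop D pop ⇒ east zero pop east pop east pop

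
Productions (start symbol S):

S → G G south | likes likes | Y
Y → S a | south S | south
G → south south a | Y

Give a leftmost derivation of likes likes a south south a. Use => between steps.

S => Y   [S → Y]
Y => S a   [Y → S a]
S a => G G south a   [S → G G south]
G G south a => Y G south a   [G → Y]
Y G south a => S a G south a   [Y → S a]
S a G south a => likes likes a G south a   [S → likes likes]
likes likes a G south a => likes likes a Y south a   [G → Y]
likes likes a Y south a => likes likes a south south a   [Y → south]

S => Y => S a => G G south a => Y G south a => S a G south a => likes likes a G south a => likes likes a Y south a => likes likes a south south a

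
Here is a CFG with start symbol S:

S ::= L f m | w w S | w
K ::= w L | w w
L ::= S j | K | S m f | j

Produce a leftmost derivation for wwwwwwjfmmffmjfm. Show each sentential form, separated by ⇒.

S ⇒ Lfm ⇒ Sjfm ⇒ wwSjfm ⇒ wwLfmjfm ⇒ wwSmffmjfm ⇒ wwwwSmffmjfm ⇒ wwwwwwSmffmjfm ⇒ wwwwwwLfmmffmjfm ⇒ wwwwwwjfmmffmjfm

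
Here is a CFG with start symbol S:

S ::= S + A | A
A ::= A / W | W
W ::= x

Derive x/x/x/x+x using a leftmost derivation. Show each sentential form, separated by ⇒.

S ⇒ S+A ⇒ A+A ⇒ A/W+A ⇒ A/W/W+A ⇒ A/W/W/W+A ⇒ W/W/W/W+A ⇒ x/W/W/W+A ⇒ x/x/W/W+A ⇒ x/x/x/W+A ⇒ x/x/x/x+A ⇒ x/x/x/x+W ⇒ x/x/x/x+x

S ⇒ S+A   [S ::= S + A]
S+A ⇒ A+A   [S ::= A]
A+A ⇒ A/W+A   [A ::= A / W]
A/W+A ⇒ A/W/W+A   [A ::= A / W]
A/W/W+A ⇒ A/W/W/W+A   [A ::= A / W]
A/W/W/W+A ⇒ W/W/W/W+A   [A ::= W]
W/W/W/W+A ⇒ x/W/W/W+A   [W ::= x]
x/W/W/W+A ⇒ x/x/W/W+A   [W ::= x]
x/x/W/W+A ⇒ x/x/x/W+A   [W ::= x]
x/x/x/W+A ⇒ x/x/x/x+A   [W ::= x]
x/x/x/x+A ⇒ x/x/x/x+W   [A ::= W]
x/x/x/x+W ⇒ x/x/x/x+x   [W ::= x]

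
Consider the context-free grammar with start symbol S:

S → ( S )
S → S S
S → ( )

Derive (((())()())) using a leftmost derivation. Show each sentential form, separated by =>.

S => (S) => ((S)) => ((SS)) => (((S)S)) => (((())S)) => (((())SS)) => (((())()S)) => (((())()()))

S => (S)   [S → ( S )]
(S) => ((S))   [S → ( S )]
((S)) => ((SS))   [S → S S]
((SS)) => (((S)S))   [S → ( S )]
(((S)S)) => (((())S))   [S → ( )]
(((())S)) => (((())SS))   [S → S S]
(((())SS)) => (((())()S))   [S → ( )]
(((())()S)) => (((())()()))   [S → ( )]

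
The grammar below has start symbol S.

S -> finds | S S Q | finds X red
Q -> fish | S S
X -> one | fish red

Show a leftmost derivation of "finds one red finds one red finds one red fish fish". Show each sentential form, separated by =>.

S => S S Q => finds X red S Q => finds one red S Q => finds one red S S Q Q => finds one red finds X red S Q Q => finds one red finds one red S Q Q => finds one red finds one red finds X red Q Q => finds one red finds one red finds one red Q Q => finds one red finds one red finds one red fish Q => finds one red finds one red finds one red fish fish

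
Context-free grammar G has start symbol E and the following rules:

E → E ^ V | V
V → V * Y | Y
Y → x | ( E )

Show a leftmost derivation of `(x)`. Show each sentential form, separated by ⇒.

E ⇒ V ⇒ Y ⇒ (E) ⇒ (V) ⇒ (Y) ⇒ (x)

E ⇒ V   [E → V]
V ⇒ Y   [V → Y]
Y ⇒ (E)   [Y → ( E )]
(E) ⇒ (V)   [E → V]
(V) ⇒ (Y)   [V → Y]
(Y) ⇒ (x)   [Y → x]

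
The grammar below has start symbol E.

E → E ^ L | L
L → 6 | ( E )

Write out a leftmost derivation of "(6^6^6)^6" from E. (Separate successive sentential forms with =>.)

E => E^L   [E → E ^ L]
E^L => L^L   [E → L]
L^L => (E)^L   [L → ( E )]
(E)^L => (E^L)^L   [E → E ^ L]
(E^L)^L => (E^L^L)^L   [E → E ^ L]
(E^L^L)^L => (L^L^L)^L   [E → L]
(L^L^L)^L => (6^L^L)^L   [L → 6]
(6^L^L)^L => (6^6^L)^L   [L → 6]
(6^6^L)^L => (6^6^6)^L   [L → 6]
(6^6^6)^L => (6^6^6)^6   [L → 6]

E => E^L => L^L => (E)^L => (E^L)^L => (E^L^L)^L => (L^L^L)^L => (6^L^L)^L => (6^6^L)^L => (6^6^6)^L => (6^6^6)^6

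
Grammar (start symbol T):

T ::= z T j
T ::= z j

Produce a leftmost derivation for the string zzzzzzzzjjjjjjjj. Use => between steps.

T => zTj => zzTjj => zzzTjjj => zzzzTjjjj => zzzzzTjjjjj => zzzzzzTjjjjjj => zzzzzzzTjjjjjjj => zzzzzzzzjjjjjjjj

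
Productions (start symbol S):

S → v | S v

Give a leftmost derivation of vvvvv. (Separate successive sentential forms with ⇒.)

S⇒Sv⇒Svv⇒Svvv⇒Svvvv⇒vvvvv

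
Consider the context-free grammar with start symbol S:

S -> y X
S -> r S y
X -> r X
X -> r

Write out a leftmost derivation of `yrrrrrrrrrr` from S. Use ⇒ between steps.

S ⇒ yX   [S -> y X]
yX ⇒ yrX   [X -> r X]
yrX ⇒ yrrX   [X -> r X]
yrrX ⇒ yrrrX   [X -> r X]
yrrrX ⇒ yrrrrX   [X -> r X]
yrrrrX ⇒ yrrrrrX   [X -> r X]
yrrrrrX ⇒ yrrrrrrX   [X -> r X]
yrrrrrrX ⇒ yrrrrrrrX   [X -> r X]
yrrrrrrrX ⇒ yrrrrrrrrX   [X -> r X]
yrrrrrrrrX ⇒ yrrrrrrrrrX   [X -> r X]
yrrrrrrrrrX ⇒ yrrrrrrrrrr   [X -> r]

S⇒yX⇒yrX⇒yrrX⇒yrrrX⇒yrrrrX⇒yrrrrrX⇒yrrrrrrX⇒yrrrrrrrX⇒yrrrrrrrrX⇒yrrrrrrrrrX⇒yrrrrrrrrrr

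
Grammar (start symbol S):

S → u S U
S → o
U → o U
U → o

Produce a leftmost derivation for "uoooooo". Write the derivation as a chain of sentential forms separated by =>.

S => uSU   [S → u S U]
uSU => uoU   [S → o]
uoU => uooU   [U → o U]
uooU => uoooU   [U → o U]
uoooU => uooooU   [U → o U]
uooooU => uoooooU   [U → o U]
uoooooU => uoooooo   [U → o]

S=>uSU=>uoU=>uooU=>uoooU=>uooooU=>uoooooU=>uoooooo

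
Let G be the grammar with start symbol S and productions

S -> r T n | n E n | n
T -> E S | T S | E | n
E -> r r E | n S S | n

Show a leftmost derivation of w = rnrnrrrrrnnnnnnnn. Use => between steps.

S => rTn   [S -> r T n]
rTn => rESn   [T -> E S]
rESn => rnSSSn   [E -> n S S]
rnSSSn => rnrTnSSn   [S -> r T n]
rnrTnSSn => rnrESnSSn   [T -> E S]
rnrESnSSn => rnrnSnSSn   [E -> n]
rnrnSnSSn => rnrnrTnnSSn   [S -> r T n]
rnrnrTnnSSn => rnrnrEnnSSn   [T -> E]
rnrnrEnnSSn => rnrnrrrEnnSSn   [E -> r r E]
rnrnrrrEnnSSn => rnrnrrrrrEnnSSn   [E -> r r E]
rnrnrrrrrEnnSSn => rnrnrrrrrnnnSSn   [E -> n]
rnrnrrrrrnnnSSn => rnrnrrrrrnnnnEnSn   [S -> n E n]
rnrnrrrrrnnnnEnSn => rnrnrrrrrnnnnnnSn   [E -> n]
rnrnrrrrrnnnnnnSn => rnrnrrrrrnnnnnnnn   [S -> n]

S => rTn => rESn => rnSSSn => rnrTnSSn => rnrESnSSn => rnrnSnSSn => rnrnrTnnSSn => rnrnrEnnSSn => rnrnrrrEnnSSn => rnrnrrrrrEnnSSn => rnrnrrrrrnnnSSn => rnrnrrrrrnnnnEnSn => rnrnrrrrrnnnnnnSn => rnrnrrrrrnnnnnnnn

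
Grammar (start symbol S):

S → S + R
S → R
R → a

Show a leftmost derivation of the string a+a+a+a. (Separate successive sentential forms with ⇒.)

S ⇒ S+R ⇒ S+R+R ⇒ S+R+R+R ⇒ R+R+R+R ⇒ a+R+R+R ⇒ a+a+R+R ⇒ a+a+a+R ⇒ a+a+a+a

S ⇒ S+R   [S → S + R]
S+R ⇒ S+R+R   [S → S + R]
S+R+R ⇒ S+R+R+R   [S → S + R]
S+R+R+R ⇒ R+R+R+R   [S → R]
R+R+R+R ⇒ a+R+R+R   [R → a]
a+R+R+R ⇒ a+a+R+R   [R → a]
a+a+R+R ⇒ a+a+a+R   [R → a]
a+a+a+R ⇒ a+a+a+a   [R → a]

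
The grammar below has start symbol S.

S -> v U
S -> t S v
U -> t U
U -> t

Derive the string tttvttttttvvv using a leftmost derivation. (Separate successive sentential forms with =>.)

S => tSv   [S -> t S v]
tSv => ttSvv   [S -> t S v]
ttSvv => tttSvvv   [S -> t S v]
tttSvvv => tttvUvvv   [S -> v U]
tttvUvvv => tttvtUvvv   [U -> t U]
tttvtUvvv => tttvttUvvv   [U -> t U]
tttvttUvvv => tttvtttUvvv   [U -> t U]
tttvtttUvvv => tttvttttUvvv   [U -> t U]
tttvttttUvvv => tttvtttttUvvv   [U -> t U]
tttvtttttUvvv => tttvttttttvvv   [U -> t]

S => tSv => ttSvv => tttSvvv => tttvUvvv => tttvtUvvv => tttvttUvvv => tttvtttUvvv => tttvttttUvvv => tttvtttttUvvv => tttvttttttvvv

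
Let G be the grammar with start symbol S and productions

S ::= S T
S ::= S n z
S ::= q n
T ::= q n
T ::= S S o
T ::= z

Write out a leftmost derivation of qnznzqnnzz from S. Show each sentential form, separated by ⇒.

S⇒ST⇒SnzT⇒STnzT⇒SnzTnzT⇒STnzTnzT⇒qnTnzTnzT⇒qnznzTnzT⇒qnznzqnnzT⇒qnznzqnnzz

S ⇒ ST   [S ::= S T]
ST ⇒ SnzT   [S ::= S n z]
SnzT ⇒ STnzT   [S ::= S T]
STnzT ⇒ SnzTnzT   [S ::= S n z]
SnzTnzT ⇒ STnzTnzT   [S ::= S T]
STnzTnzT ⇒ qnTnzTnzT   [S ::= q n]
qnTnzTnzT ⇒ qnznzTnzT   [T ::= z]
qnznzTnzT ⇒ qnznzqnnzT   [T ::= q n]
qnznzqnnzT ⇒ qnznzqnnzz   [T ::= z]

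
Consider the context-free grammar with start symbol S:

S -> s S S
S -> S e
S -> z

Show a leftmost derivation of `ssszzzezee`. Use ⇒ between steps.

S ⇒ Se   [S -> S e]
Se ⇒ See   [S -> S e]
See ⇒ sSSee   [S -> s S S]
sSSee ⇒ ssSSSee   [S -> s S S]
ssSSSee ⇒ sssSSSSee   [S -> s S S]
sssSSSSee ⇒ ssszSSSee   [S -> z]
ssszSSSee ⇒ ssszzSSee   [S -> z]
ssszzSSee ⇒ ssszzSeSee   [S -> S e]
ssszzSeSee ⇒ ssszzzeSee   [S -> z]
ssszzzeSee ⇒ ssszzzezee   [S -> z]

S⇒Se⇒See⇒sSSee⇒ssSSSee⇒sssSSSSee⇒ssszSSSee⇒ssszzSSee⇒ssszzSeSee⇒ssszzzeSee⇒ssszzzezee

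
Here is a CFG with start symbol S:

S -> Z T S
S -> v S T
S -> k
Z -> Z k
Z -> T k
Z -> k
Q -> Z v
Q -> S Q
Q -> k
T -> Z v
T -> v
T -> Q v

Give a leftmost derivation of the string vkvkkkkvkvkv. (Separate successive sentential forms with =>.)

S => vST   [S -> v S T]
vST => vkT   [S -> k]
vkT => vkZv   [T -> Z v]
vkZv => vkTkv   [Z -> T k]
vkTkv => vkZvkv   [T -> Z v]
vkZvkv => vkTkvkv   [Z -> T k]
vkTkvkv => vkZvkvkv   [T -> Z v]
vkZvkvkv => vkZkvkvkv   [Z -> Z k]
vkZkvkvkv => vkZkkvkvkv   [Z -> Z k]
vkZkkvkvkv => vkZkkkvkvkv   [Z -> Z k]
vkZkkkvkvkv => vkTkkkkvkvkv   [Z -> T k]
vkTkkkkvkvkv => vkvkkkkvkvkv   [T -> v]

S=>vST=>vkT=>vkZv=>vkTkv=>vkZvkv=>vkTkvkv=>vkZvkvkv=>vkZkvkvkv=>vkZkkvkvkv=>vkZkkkvkvkv=>vkTkkkkvkvkv=>vkvkkkkvkvkv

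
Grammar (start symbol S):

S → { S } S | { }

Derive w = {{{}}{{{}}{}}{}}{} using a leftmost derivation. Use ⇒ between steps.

S ⇒ {S}S ⇒ {{S}S}S ⇒ {{{}}S}S ⇒ {{{}}{S}S}S ⇒ {{{}}{{S}S}S}S ⇒ {{{}}{{{}}S}S}S ⇒ {{{}}{{{}}{}}S}S ⇒ {{{}}{{{}}{}}{}}S ⇒ {{{}}{{{}}{}}{}}{}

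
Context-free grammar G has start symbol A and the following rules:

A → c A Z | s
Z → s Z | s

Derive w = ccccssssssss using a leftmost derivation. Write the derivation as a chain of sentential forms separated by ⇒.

A ⇒ cAZ   [A → c A Z]
cAZ ⇒ ccAZZ   [A → c A Z]
ccAZZ ⇒ cccAZZZ   [A → c A Z]
cccAZZZ ⇒ ccccAZZZZ   [A → c A Z]
ccccAZZZZ ⇒ ccccsZZZZ   [A → s]
ccccsZZZZ ⇒ ccccssZZZZ   [Z → s Z]
ccccssZZZZ ⇒ ccccsssZZZ   [Z → s]
ccccsssZZZ ⇒ ccccssssZZZ   [Z → s Z]
ccccssssZZZ ⇒ ccccsssssZZZ   [Z → s Z]
ccccsssssZZZ ⇒ ccccssssssZZ   [Z → s]
ccccssssssZZ ⇒ ccccsssssssZ   [Z → s]
ccccsssssssZ ⇒ ccccssssssss   [Z → s]

A ⇒ cAZ ⇒ ccAZZ ⇒ cccAZZZ ⇒ ccccAZZZZ ⇒ ccccsZZZZ ⇒ ccccssZZZZ ⇒ ccccsssZZZ ⇒ ccccssssZZZ ⇒ ccccsssssZZZ ⇒ ccccssssssZZ ⇒ ccccsssssssZ ⇒ ccccssssssss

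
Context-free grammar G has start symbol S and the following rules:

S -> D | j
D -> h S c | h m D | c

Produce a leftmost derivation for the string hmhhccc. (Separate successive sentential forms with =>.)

S => D => hmD => hmhSc => hmhDc => hmhhScc => hmhhDcc => hmhhccc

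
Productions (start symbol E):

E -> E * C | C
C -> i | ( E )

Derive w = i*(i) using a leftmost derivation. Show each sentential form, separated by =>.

E => E*C   [E -> E * C]
E*C => C*C   [E -> C]
C*C => i*C   [C -> i]
i*C => i*(E)   [C -> ( E )]
i*(E) => i*(C)   [E -> C]
i*(C) => i*(i)   [C -> i]

E => E*C => C*C => i*C => i*(E) => i*(C) => i*(i)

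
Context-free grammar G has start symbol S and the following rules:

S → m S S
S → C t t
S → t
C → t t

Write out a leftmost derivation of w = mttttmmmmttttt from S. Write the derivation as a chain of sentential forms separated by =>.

S => mSS => mCttS => mttttS => mttttmSS => mttttmmSSS => mttttmmmSSSS => mttttmmmmSSSSS => mttttmmmmtSSSS => mttttmmmmttSSS => mttttmmmmtttSS => mttttmmmmttttS => mttttmmmmttttt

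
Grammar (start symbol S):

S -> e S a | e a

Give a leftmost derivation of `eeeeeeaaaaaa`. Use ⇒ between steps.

S ⇒ eSa   [S -> e S a]
eSa ⇒ eeSaa   [S -> e S a]
eeSaa ⇒ eeeSaaa   [S -> e S a]
eeeSaaa ⇒ eeeeSaaaa   [S -> e S a]
eeeeSaaaa ⇒ eeeeeSaaaaa   [S -> e S a]
eeeeeSaaaaa ⇒ eeeeeeaaaaaa   [S -> e a]

S⇒eSa⇒eeSaa⇒eeeSaaa⇒eeeeSaaaa⇒eeeeeSaaaaa⇒eeeeeeaaaaaa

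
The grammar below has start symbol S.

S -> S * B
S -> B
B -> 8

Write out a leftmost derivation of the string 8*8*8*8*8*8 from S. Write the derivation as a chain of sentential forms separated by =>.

S => S*B   [S -> S * B]
S*B => S*B*B   [S -> S * B]
S*B*B => S*B*B*B   [S -> S * B]
S*B*B*B => S*B*B*B*B   [S -> S * B]
S*B*B*B*B => S*B*B*B*B*B   [S -> S * B]
S*B*B*B*B*B => B*B*B*B*B*B   [S -> B]
B*B*B*B*B*B => 8*B*B*B*B*B   [B -> 8]
8*B*B*B*B*B => 8*8*B*B*B*B   [B -> 8]
8*8*B*B*B*B => 8*8*8*B*B*B   [B -> 8]
8*8*8*B*B*B => 8*8*8*8*B*B   [B -> 8]
8*8*8*8*B*B => 8*8*8*8*8*B   [B -> 8]
8*8*8*8*8*B => 8*8*8*8*8*8   [B -> 8]

S=>S*B=>S*B*B=>S*B*B*B=>S*B*B*B*B=>S*B*B*B*B*B=>B*B*B*B*B*B=>8*B*B*B*B*B=>8*8*B*B*B*B=>8*8*8*B*B*B=>8*8*8*8*B*B=>8*8*8*8*8*B=>8*8*8*8*8*8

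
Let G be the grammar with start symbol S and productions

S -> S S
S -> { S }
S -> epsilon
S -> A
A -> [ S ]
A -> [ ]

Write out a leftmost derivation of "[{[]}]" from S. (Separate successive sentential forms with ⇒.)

S ⇒ A ⇒ [S] ⇒ [{S}] ⇒ [{SS}] ⇒ [{SSS}] ⇒ [{ASS}] ⇒ [{[S]SS}] ⇒ [{[]SS}] ⇒ [{[]S}] ⇒ [{[]}]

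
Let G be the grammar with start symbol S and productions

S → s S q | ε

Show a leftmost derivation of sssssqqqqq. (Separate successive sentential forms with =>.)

S => sSq   [S → s S q]
sSq => ssSqq   [S → s S q]
ssSqq => sssSqqq   [S → s S q]
sssSqqq => ssssSqqqq   [S → s S q]
ssssSqqqq => sssssSqqqqq   [S → s S q]
sssssSqqqqq => sssssqqqqq   [S → ε]

S => sSq => ssSqq => sssSqqq => ssssSqqqq => sssssSqqqqq => sssssqqqqq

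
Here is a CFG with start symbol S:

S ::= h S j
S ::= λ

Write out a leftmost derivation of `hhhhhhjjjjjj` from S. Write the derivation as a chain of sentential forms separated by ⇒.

S⇒hSj⇒hhSjj⇒hhhSjjj⇒hhhhSjjjj⇒hhhhhSjjjjj⇒hhhhhhSjjjjjj⇒hhhhhhjjjjjj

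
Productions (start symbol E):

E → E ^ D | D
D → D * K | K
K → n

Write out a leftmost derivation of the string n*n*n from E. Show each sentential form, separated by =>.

E => D => D*K => D*K*K => K*K*K => n*K*K => n*n*K => n*n*n

E => D   [E → D]
D => D*K   [D → D * K]
D*K => D*K*K   [D → D * K]
D*K*K => K*K*K   [D → K]
K*K*K => n*K*K   [K → n]
n*K*K => n*n*K   [K → n]
n*n*K => n*n*n   [K → n]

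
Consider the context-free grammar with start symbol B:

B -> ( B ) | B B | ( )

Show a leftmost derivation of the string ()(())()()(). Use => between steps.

B => BB   [B -> B B]
BB => BBB   [B -> B B]
BBB => ()BB   [B -> ( )]
()BB => ()BBB   [B -> B B]
()BBB => ()BBBB   [B -> B B]
()BBBB => ()(B)BBB   [B -> ( B )]
()(B)BBB => ()(())BBB   [B -> ( )]
()(())BBB => ()(())()BB   [B -> ( )]
()(())()BB => ()(())()()B   [B -> ( )]
()(())()()B => ()(())()()()   [B -> ( )]

B => BB => BBB => ()BB => ()BBB => ()BBBB => ()(B)BBB => ()(())BBB => ()(())()BB => ()(())()()B => ()(())()()()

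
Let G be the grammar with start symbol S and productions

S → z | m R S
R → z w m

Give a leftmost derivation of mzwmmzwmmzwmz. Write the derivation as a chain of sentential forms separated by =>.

S => mRS   [S → m R S]
mRS => mzwmS   [R → z w m]
mzwmS => mzwmmRS   [S → m R S]
mzwmmRS => mzwmmzwmS   [R → z w m]
mzwmmzwmS => mzwmmzwmmRS   [S → m R S]
mzwmmzwmmRS => mzwmmzwmmzwmS   [R → z w m]
mzwmmzwmmzwmS => mzwmmzwmmzwmz   [S → z]

S => mRS => mzwmS => mzwmmRS => mzwmmzwmS => mzwmmzwmmRS => mzwmmzwmmzwmS => mzwmmzwmmzwmz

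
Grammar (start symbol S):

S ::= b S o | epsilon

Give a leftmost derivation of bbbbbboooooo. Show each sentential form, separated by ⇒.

S ⇒ bSo   [S ::= b S o]
bSo ⇒ bbSoo   [S ::= b S o]
bbSoo ⇒ bbbSooo   [S ::= b S o]
bbbSooo ⇒ bbbbSoooo   [S ::= b S o]
bbbbSoooo ⇒ bbbbbSooooo   [S ::= b S o]
bbbbbSooooo ⇒ bbbbbbSoooooo   [S ::= b S o]
bbbbbbSoooooo ⇒ bbbbbboooooo   [S ::= epsilon]

S ⇒ bSo ⇒ bbSoo ⇒ bbbSooo ⇒ bbbbSoooo ⇒ bbbbbSooooo ⇒ bbbbbbSoooooo ⇒ bbbbbboooooo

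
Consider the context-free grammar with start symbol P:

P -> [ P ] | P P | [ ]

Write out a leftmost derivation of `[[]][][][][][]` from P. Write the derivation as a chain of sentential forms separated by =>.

P=>PP=>[P]P=>[[]]P=>[[]]PP=>[[]]PPP=>[[]]PPPP=>[[]]PPPPP=>[[]][]PPPP=>[[]][][]PPP=>[[]][][][]PP=>[[]][][][][]P=>[[]][][][][][]

P => PP   [P -> P P]
PP => [P]P   [P -> [ P ]]
[P]P => [[]]P   [P -> [ ]]
[[]]P => [[]]PP   [P -> P P]
[[]]PP => [[]]PPP   [P -> P P]
[[]]PPP => [[]]PPPP   [P -> P P]
[[]]PPPP => [[]]PPPPP   [P -> P P]
[[]]PPPPP => [[]][]PPPP   [P -> [ ]]
[[]][]PPPP => [[]][][]PPP   [P -> [ ]]
[[]][][]PPP => [[]][][][]PP   [P -> [ ]]
[[]][][][]PP => [[]][][][][]P   [P -> [ ]]
[[]][][][][]P => [[]][][][][][]   [P -> [ ]]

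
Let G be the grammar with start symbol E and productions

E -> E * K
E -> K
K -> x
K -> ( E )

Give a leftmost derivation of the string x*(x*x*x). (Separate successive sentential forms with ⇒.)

E⇒E*K⇒K*K⇒x*K⇒x*(E)⇒x*(E*K)⇒x*(E*K*K)⇒x*(K*K*K)⇒x*(x*K*K)⇒x*(x*x*K)⇒x*(x*x*x)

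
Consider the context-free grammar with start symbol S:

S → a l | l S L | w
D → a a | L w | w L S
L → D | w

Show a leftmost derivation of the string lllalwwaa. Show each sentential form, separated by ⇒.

S⇒lSL⇒llSLL⇒lllSLLL⇒lllalLLL⇒lllalwLL⇒lllalwwL⇒lllalwwD⇒lllalwwaa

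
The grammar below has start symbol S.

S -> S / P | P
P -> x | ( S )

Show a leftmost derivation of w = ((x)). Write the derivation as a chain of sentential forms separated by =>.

S => P => (S) => (P) => ((S)) => ((P)) => ((x))

S => P   [S -> P]
P => (S)   [P -> ( S )]
(S) => (P)   [S -> P]
(P) => ((S))   [P -> ( S )]
((S)) => ((P))   [S -> P]
((P)) => ((x))   [P -> x]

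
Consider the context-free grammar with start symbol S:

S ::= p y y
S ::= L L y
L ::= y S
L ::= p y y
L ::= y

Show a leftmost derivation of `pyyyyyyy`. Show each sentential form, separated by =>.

S=>LLy=>pyyLy=>pyyySy=>pyyyLLyy=>pyyyyLyy=>pyyyyyyy

S => LLy   [S ::= L L y]
LLy => pyyLy   [L ::= p y y]
pyyLy => pyyySy   [L ::= y S]
pyyySy => pyyyLLyy   [S ::= L L y]
pyyyLLyy => pyyyyLyy   [L ::= y]
pyyyyLyy => pyyyyyyy   [L ::= y]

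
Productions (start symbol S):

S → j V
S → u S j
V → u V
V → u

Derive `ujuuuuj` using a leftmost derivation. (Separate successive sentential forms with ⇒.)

S ⇒ uSj   [S → u S j]
uSj ⇒ ujVj   [S → j V]
ujVj ⇒ ujuVj   [V → u V]
ujuVj ⇒ ujuuVj   [V → u V]
ujuuVj ⇒ ujuuuVj   [V → u V]
ujuuuVj ⇒ ujuuuuj   [V → u]

S ⇒ uSj ⇒ ujVj ⇒ ujuVj ⇒ ujuuVj ⇒ ujuuuVj ⇒ ujuuuuj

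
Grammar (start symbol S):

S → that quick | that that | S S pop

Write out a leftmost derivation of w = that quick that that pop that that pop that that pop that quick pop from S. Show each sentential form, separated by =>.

S => S S pop => S S pop S pop => S S pop S pop S pop => S S pop S pop S pop S pop => that quick S pop S pop S pop S pop => that quick that that pop S pop S pop S pop => that quick that that pop that that pop S pop S pop => that quick that that pop that that pop that that pop S pop => that quick that that pop that that pop that that pop that quick pop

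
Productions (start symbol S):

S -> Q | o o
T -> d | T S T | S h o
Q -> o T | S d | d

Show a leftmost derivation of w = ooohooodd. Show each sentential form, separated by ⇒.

S ⇒ Q ⇒ Sd ⇒ Qd ⇒ oTd ⇒ oTSTd ⇒ oShoSTd ⇒ ooohoSTd ⇒ ooohoooTd ⇒ ooohooodd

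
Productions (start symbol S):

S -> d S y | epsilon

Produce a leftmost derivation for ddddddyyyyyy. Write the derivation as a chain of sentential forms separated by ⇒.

S⇒dSy⇒ddSyy⇒dddSyyy⇒ddddSyyyy⇒dddddSyyyyy⇒ddddddSyyyyyy⇒ddddddyyyyyy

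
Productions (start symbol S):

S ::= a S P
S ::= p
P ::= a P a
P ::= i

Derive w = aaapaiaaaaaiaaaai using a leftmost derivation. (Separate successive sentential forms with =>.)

S=>aSP=>aaSPP=>aaaSPPP=>aaapPPP=>aaapaPaPP=>aaapaiaPP=>aaapaiaaPaP=>aaapaiaaaPaaP=>aaapaiaaaaPaaaP=>aaapaiaaaaaPaaaaP=>aaapaiaaaaaiaaaaP=>aaapaiaaaaaiaaaai

S => aSP   [S ::= a S P]
aSP => aaSPP   [S ::= a S P]
aaSPP => aaaSPPP   [S ::= a S P]
aaaSPPP => aaapPPP   [S ::= p]
aaapPPP => aaapaPaPP   [P ::= a P a]
aaapaPaPP => aaapaiaPP   [P ::= i]
aaapaiaPP => aaapaiaaPaP   [P ::= a P a]
aaapaiaaPaP => aaapaiaaaPaaP   [P ::= a P a]
aaapaiaaaPaaP => aaapaiaaaaPaaaP   [P ::= a P a]
aaapaiaaaaPaaaP => aaapaiaaaaaPaaaaP   [P ::= a P a]
aaapaiaaaaaPaaaaP => aaapaiaaaaaiaaaaP   [P ::= i]
aaapaiaaaaaiaaaaP => aaapaiaaaaaiaaaai   [P ::= i]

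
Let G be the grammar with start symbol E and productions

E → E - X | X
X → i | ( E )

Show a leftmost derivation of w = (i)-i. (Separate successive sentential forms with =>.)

E => E-X   [E → E - X]
E-X => X-X   [E → X]
X-X => (E)-X   [X → ( E )]
(E)-X => (X)-X   [E → X]
(X)-X => (i)-X   [X → i]
(i)-X => (i)-i   [X → i]

E=>E-X=>X-X=>(E)-X=>(X)-X=>(i)-X=>(i)-i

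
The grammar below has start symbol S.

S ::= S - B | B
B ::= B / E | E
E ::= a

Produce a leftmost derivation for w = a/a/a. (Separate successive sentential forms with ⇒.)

S ⇒ B   [S ::= B]
B ⇒ B/E   [B ::= B / E]
B/E ⇒ B/E/E   [B ::= B / E]
B/E/E ⇒ E/E/E   [B ::= E]
E/E/E ⇒ a/E/E   [E ::= a]
a/E/E ⇒ a/a/E   [E ::= a]
a/a/E ⇒ a/a/a   [E ::= a]

S⇒B⇒B/E⇒B/E/E⇒E/E/E⇒a/E/E⇒a/a/E⇒a/a/a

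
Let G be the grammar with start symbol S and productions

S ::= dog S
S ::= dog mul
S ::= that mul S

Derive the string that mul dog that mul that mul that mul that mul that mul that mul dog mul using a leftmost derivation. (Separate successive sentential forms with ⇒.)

S ⇒ that mul S ⇒ that mul dog S ⇒ that mul dog that mul S ⇒ that mul dog that mul that mul S ⇒ that mul dog that mul that mul that mul S ⇒ that mul dog that mul that mul that mul that mul S ⇒ that mul dog that mul that mul that mul that mul that mul S ⇒ that mul dog that mul that mul that mul that mul that mul that mul S ⇒ that mul dog that mul that mul that mul that mul that mul that mul dog mul

S ⇒ that mul S   [S ::= that mul S]
that mul S ⇒ that mul dog S   [S ::= dog S]
that mul dog S ⇒ that mul dog that mul S   [S ::= that mul S]
that mul dog that mul S ⇒ that mul dog that mul that mul S   [S ::= that mul S]
that mul dog that mul that mul S ⇒ that mul dog that mul that mul that mul S   [S ::= that mul S]
that mul dog that mul that mul that mul S ⇒ that mul dog that mul that mul that mul that mul S   [S ::= that mul S]
that mul dog that mul that mul that mul that mul S ⇒ that mul dog that mul that mul that mul that mul that mul S   [S ::= that mul S]
that mul dog that mul that mul that mul that mul that mul S ⇒ that mul dog that mul that mul that mul that mul that mul that mul S   [S ::= that mul S]
that mul dog that mul that mul that mul that mul that mul that mul S ⇒ that mul dog that mul that mul that mul that mul that mul that mul dog mul   [S ::= dog mul]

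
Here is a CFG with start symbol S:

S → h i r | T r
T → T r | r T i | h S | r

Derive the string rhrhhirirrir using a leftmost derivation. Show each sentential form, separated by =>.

S => Tr => rTir => rTrir => rhSrir => rhTrrir => rhrTirrir => rhrhSirrir => rhrhhirirrir

S => Tr   [S → T r]
Tr => rTir   [T → r T i]
rTir => rTrir   [T → T r]
rTrir => rhSrir   [T → h S]
rhSrir => rhTrrir   [S → T r]
rhTrrir => rhrTirrir   [T → r T i]
rhrTirrir => rhrhSirrir   [T → h S]
rhrhSirrir => rhrhhirirrir   [S → h i r]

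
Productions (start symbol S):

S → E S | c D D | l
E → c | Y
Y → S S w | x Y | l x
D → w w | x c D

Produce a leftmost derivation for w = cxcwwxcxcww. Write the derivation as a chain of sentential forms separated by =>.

S => cDD => cxcDD => cxcwwD => cxcwwxcD => cxcwwxcxcD => cxcwwxcxcww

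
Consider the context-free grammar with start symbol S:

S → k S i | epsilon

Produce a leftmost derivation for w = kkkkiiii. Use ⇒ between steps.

S ⇒ kSi   [S → k S i]
kSi ⇒ kkSii   [S → k S i]
kkSii ⇒ kkkSiii   [S → k S i]
kkkSiii ⇒ kkkkSiiii   [S → k S i]
kkkkSiiii ⇒ kkkkiiii   [S → epsilon]

S ⇒ kSi ⇒ kkSii ⇒ kkkSiii ⇒ kkkkSiiii ⇒ kkkkiiii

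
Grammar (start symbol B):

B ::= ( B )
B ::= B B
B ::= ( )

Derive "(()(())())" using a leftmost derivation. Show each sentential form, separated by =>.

B => (B)   [B ::= ( B )]
(B) => (BB)   [B ::= B B]
(BB) => (()B)   [B ::= ( )]
(()B) => (()BB)   [B ::= B B]
(()BB) => (()(B)B)   [B ::= ( B )]
(()(B)B) => (()(())B)   [B ::= ( )]
(()(())B) => (()(())())   [B ::= ( )]

B=>(B)=>(BB)=>(()B)=>(()BB)=>(()(B)B)=>(()(())B)=>(()(())())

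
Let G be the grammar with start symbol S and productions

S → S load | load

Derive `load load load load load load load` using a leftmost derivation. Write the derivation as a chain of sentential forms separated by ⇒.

S ⇒ S load   [S → S load]
S load ⇒ S load load   [S → S load]
S load load ⇒ S load load load   [S → S load]
S load load load ⇒ S load load load load   [S → S load]
S load load load load ⇒ S load load load load load   [S → S load]
S load load load load load ⇒ S load load load load load load   [S → S load]
S load load load load load load ⇒ load load load load load load load   [S → load]

S ⇒ S load ⇒ S load load ⇒ S load load load ⇒ S load load load load ⇒ S load load load load load ⇒ S load load load load load load ⇒ load load load load load load load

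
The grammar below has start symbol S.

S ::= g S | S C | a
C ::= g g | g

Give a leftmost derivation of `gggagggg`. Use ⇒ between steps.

S ⇒ gS ⇒ ggS ⇒ ggSC ⇒ gggSC ⇒ gggSCC ⇒ gggaCC ⇒ gggaggC ⇒ gggagggg

S ⇒ gS   [S ::= g S]
gS ⇒ ggS   [S ::= g S]
ggS ⇒ ggSC   [S ::= S C]
ggSC ⇒ gggSC   [S ::= g S]
gggSC ⇒ gggSCC   [S ::= S C]
gggSCC ⇒ gggaCC   [S ::= a]
gggaCC ⇒ gggaggC   [C ::= g g]
gggaggC ⇒ gggagggg   [C ::= g g]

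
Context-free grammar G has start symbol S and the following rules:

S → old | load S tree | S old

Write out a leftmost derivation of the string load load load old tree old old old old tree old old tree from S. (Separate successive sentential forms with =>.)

S => load S tree => load S old tree => load S old old tree => load load S tree old old tree => load load S old tree old old tree => load load S old old tree old old tree => load load S old old old tree old old tree => load load S old old old old tree old old tree => load load load S tree old old old old tree old old tree => load load load old tree old old old old tree old old tree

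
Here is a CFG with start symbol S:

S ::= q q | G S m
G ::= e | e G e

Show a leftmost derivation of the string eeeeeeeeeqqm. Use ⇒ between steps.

S ⇒ GSm ⇒ eGeSm ⇒ eeGeeSm ⇒ eeeGeeeSm ⇒ eeeeGeeeeSm ⇒ eeeeeeeeeSm ⇒ eeeeeeeeeqqm

S ⇒ GSm   [S ::= G S m]
GSm ⇒ eGeSm   [G ::= e G e]
eGeSm ⇒ eeGeeSm   [G ::= e G e]
eeGeeSm ⇒ eeeGeeeSm   [G ::= e G e]
eeeGeeeSm ⇒ eeeeGeeeeSm   [G ::= e G e]
eeeeGeeeeSm ⇒ eeeeeeeeeSm   [G ::= e]
eeeeeeeeeSm ⇒ eeeeeeeeeqqm   [S ::= q q]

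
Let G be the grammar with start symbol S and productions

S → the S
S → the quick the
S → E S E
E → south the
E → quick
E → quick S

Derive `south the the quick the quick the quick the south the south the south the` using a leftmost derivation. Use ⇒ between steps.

S ⇒ E S E ⇒ south the S E ⇒ south the the S E ⇒ south the the E S E E ⇒ south the the quick S E E ⇒ south the the quick the S E E ⇒ south the the quick the E S E E E ⇒ south the the quick the quick S E E E ⇒ south the the quick the quick the quick the E E E ⇒ south the the quick the quick the quick the south the E E ⇒ south the the quick the quick the quick the south the south the E ⇒ south the the quick the quick the quick the south the south the south the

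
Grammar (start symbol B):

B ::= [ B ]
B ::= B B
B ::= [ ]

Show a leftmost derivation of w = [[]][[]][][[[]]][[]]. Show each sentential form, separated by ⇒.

B ⇒ BB   [B ::= B B]
BB ⇒ [B]B   [B ::= [ B ]]
[B]B ⇒ [[]]B   [B ::= [ ]]
[[]]B ⇒ [[]]BB   [B ::= B B]
[[]]BB ⇒ [[]][B]B   [B ::= [ B ]]
[[]][B]B ⇒ [[]][[]]B   [B ::= [ ]]
[[]][[]]B ⇒ [[]][[]]BB   [B ::= B B]
[[]][[]]BB ⇒ [[]][[]]BBB   [B ::= B B]
[[]][[]]BBB ⇒ [[]][[]][]BB   [B ::= [ ]]
[[]][[]][]BB ⇒ [[]][[]][][B]B   [B ::= [ B ]]
[[]][[]][][B]B ⇒ [[]][[]][][[B]]B   [B ::= [ B ]]
[[]][[]][][[B]]B ⇒ [[]][[]][][[[]]]B   [B ::= [ ]]
[[]][[]][][[[]]]B ⇒ [[]][[]][][[[]]][B]   [B ::= [ B ]]
[[]][[]][][[[]]][B] ⇒ [[]][[]][][[[]]][[]]   [B ::= [ ]]

B⇒BB⇒[B]B⇒[[]]B⇒[[]]BB⇒[[]][B]B⇒[[]][[]]B⇒[[]][[]]BB⇒[[]][[]]BBB⇒[[]][[]][]BB⇒[[]][[]][][B]B⇒[[]][[]][][[B]]B⇒[[]][[]][][[[]]]B⇒[[]][[]][][[[]]][B]⇒[[]][[]][][[[]]][[]]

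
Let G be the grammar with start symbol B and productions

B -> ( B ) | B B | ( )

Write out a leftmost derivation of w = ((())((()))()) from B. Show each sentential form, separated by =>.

B=>(B)=>(BB)=>((B)B)=>((())B)=>((())BB)=>((())(B)B)=>((())((B))B)=>((())((()))B)=>((())((()))())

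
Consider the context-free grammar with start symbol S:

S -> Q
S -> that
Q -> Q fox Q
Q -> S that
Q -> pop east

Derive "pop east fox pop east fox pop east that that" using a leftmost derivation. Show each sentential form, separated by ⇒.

S ⇒ Q   [S -> Q]
Q ⇒ S that   [Q -> S that]
S that ⇒ Q that   [S -> Q]
Q that ⇒ Q fox Q that   [Q -> Q fox Q]
Q fox Q that ⇒ pop east fox Q that   [Q -> pop east]
pop east fox Q that ⇒ pop east fox S that that   [Q -> S that]
pop east fox S that that ⇒ pop east fox Q that that   [S -> Q]
pop east fox Q that that ⇒ pop east fox Q fox Q that that   [Q -> Q fox Q]
pop east fox Q fox Q that that ⇒ pop east fox pop east fox Q that that   [Q -> pop east]
pop east fox pop east fox Q that that ⇒ pop east fox pop east fox pop east that that   [Q -> pop east]

S ⇒ Q ⇒ S that ⇒ Q that ⇒ Q fox Q that ⇒ pop east fox Q that ⇒ pop east fox S that that ⇒ pop east fox Q that that ⇒ pop east fox Q fox Q that that ⇒ pop east fox pop east fox Q that that ⇒ pop east fox pop east fox pop east that that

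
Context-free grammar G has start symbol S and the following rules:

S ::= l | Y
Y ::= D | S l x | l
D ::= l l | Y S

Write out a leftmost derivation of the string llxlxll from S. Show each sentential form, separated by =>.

S => Y => D => YS => SlxS => YlxS => SlxlxS => llxlxS => llxlxY => llxlxD => llxlxll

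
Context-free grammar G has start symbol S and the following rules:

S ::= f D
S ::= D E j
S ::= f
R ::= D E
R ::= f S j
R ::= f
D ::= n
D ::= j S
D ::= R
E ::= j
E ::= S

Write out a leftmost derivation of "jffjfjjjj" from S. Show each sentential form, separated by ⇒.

S ⇒ DEj ⇒ REj ⇒ DEEj ⇒ jSEEj ⇒ jDEjEEj ⇒ jREjEEj ⇒ jfSjEjEEj ⇒ jffjEjEEj ⇒ jffjSjEEj ⇒ jffjfjEEj ⇒ jffjfjjEj ⇒ jffjfjjjj

S ⇒ DEj   [S ::= D E j]
DEj ⇒ REj   [D ::= R]
REj ⇒ DEEj   [R ::= D E]
DEEj ⇒ jSEEj   [D ::= j S]
jSEEj ⇒ jDEjEEj   [S ::= D E j]
jDEjEEj ⇒ jREjEEj   [D ::= R]
jREjEEj ⇒ jfSjEjEEj   [R ::= f S j]
jfSjEjEEj ⇒ jffjEjEEj   [S ::= f]
jffjEjEEj ⇒ jffjSjEEj   [E ::= S]
jffjSjEEj ⇒ jffjfjEEj   [S ::= f]
jffjfjEEj ⇒ jffjfjjEj   [E ::= j]
jffjfjjEj ⇒ jffjfjjjj   [E ::= j]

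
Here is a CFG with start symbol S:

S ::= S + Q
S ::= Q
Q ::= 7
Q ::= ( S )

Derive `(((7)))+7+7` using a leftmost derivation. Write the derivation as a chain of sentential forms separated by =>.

S => S+Q => S+Q+Q => Q+Q+Q => (S)+Q+Q => (Q)+Q+Q => ((S))+Q+Q => ((Q))+Q+Q => (((S)))+Q+Q => (((Q)))+Q+Q => (((7)))+Q+Q => (((7)))+7+Q => (((7)))+7+7

S => S+Q   [S ::= S + Q]
S+Q => S+Q+Q   [S ::= S + Q]
S+Q+Q => Q+Q+Q   [S ::= Q]
Q+Q+Q => (S)+Q+Q   [Q ::= ( S )]
(S)+Q+Q => (Q)+Q+Q   [S ::= Q]
(Q)+Q+Q => ((S))+Q+Q   [Q ::= ( S )]
((S))+Q+Q => ((Q))+Q+Q   [S ::= Q]
((Q))+Q+Q => (((S)))+Q+Q   [Q ::= ( S )]
(((S)))+Q+Q => (((Q)))+Q+Q   [S ::= Q]
(((Q)))+Q+Q => (((7)))+Q+Q   [Q ::= 7]
(((7)))+Q+Q => (((7)))+7+Q   [Q ::= 7]
(((7)))+7+Q => (((7)))+7+7   [Q ::= 7]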